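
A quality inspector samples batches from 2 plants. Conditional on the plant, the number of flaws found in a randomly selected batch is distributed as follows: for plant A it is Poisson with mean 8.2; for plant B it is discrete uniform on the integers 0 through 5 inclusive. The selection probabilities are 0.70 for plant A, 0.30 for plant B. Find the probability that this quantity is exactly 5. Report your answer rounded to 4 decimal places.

Conditional on each plant, P(X = 5): A: 0.0848542; B: 0.166667.
By total probability, P(X = 5) = 0.7·0.0848542 + 0.3·0.166667 = 0.109398.

0.1094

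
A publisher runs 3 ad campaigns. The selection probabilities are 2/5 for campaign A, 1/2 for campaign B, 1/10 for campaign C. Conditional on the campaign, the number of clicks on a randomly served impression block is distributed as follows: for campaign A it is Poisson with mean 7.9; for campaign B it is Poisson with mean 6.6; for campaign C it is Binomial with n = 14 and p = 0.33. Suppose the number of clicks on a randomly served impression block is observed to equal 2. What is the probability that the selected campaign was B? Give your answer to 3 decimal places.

0.538

Likelihoods P(X=2 | ·): A: 0.0115691; B: 0.0296288; C: 0.0810899.
Posterior ∝ prior × likelihood. Numerator for B: 0.5·0.0296288 = 0.0148144.
Normalizing constant: 0.4·0.0115691 + 0.5·0.0296288 + 0.1·0.0810899 = 0.027551.
P(B | observation) = 0.0148144 / 0.027551 = 0.537708.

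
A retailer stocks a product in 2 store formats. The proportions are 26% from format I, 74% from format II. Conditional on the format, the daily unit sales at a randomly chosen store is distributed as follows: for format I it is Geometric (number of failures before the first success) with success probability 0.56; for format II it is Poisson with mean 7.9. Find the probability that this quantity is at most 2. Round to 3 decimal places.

0.249

Conditional on each format, P(X ≤ 2): I: 0.914816; II: 0.0148687.
By total probability, P(X ≤ 2) = 0.26·0.914816 + 0.74·0.0148687 = 0.248855.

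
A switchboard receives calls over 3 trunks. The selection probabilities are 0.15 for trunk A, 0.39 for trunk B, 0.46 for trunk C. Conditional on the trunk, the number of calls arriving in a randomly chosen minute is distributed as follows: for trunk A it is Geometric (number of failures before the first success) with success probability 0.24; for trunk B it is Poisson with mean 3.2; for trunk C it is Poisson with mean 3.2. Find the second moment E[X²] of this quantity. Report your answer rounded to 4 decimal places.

For each component E[X²] = Var + (mean)², giving A: 23.2222; B: 13.44; C: 13.44.
Overall E[X²] = 0.15·23.2222 + 0.39·13.44 + 0.46·13.44 = 14.9073.

14.9073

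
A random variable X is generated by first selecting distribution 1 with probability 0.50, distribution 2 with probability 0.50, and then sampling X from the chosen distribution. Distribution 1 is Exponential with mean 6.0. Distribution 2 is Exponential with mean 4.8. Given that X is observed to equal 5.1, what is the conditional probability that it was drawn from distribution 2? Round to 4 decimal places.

0.5027

Likelihoods f(5.1 | ·): 1: 0.0712358; 2: 0.0719981.
Posterior ∝ prior × likelihood. Numerator for 2: 0.5·0.0719981 = 0.035999.
Normalizing constant: 0.5·0.0712358 + 0.5·0.0719981 = 0.0716169.
P(2 | observation) = 0.035999 / 0.0716169 = 0.502661.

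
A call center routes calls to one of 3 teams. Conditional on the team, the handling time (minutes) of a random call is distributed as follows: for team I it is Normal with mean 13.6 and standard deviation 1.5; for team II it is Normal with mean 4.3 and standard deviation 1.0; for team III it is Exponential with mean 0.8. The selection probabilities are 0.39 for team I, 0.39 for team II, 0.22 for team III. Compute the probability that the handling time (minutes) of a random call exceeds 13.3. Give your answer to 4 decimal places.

0.2259

Conditional on each team, P(X > 13.3): I: 0.57926; II: 0; III: 6.02357e-08.
By total probability, P(X > 13.3) = 0.39·0.57926 + 0.39·0 + 0.22·6.02357e-08 = 0.225911.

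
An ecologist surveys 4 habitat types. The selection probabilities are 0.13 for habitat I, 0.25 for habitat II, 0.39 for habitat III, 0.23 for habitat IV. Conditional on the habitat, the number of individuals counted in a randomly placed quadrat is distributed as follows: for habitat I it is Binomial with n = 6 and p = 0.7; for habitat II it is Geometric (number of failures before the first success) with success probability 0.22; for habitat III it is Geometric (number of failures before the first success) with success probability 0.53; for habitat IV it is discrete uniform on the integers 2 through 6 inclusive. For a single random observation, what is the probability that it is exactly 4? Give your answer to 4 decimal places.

0.1186

Conditional on each habitat, P(X = 4): I: 0.324135; II: 0.0814331; III: 0.0258623; IV: 0.2.
By total probability, P(X = 4) = 0.13·0.324135 + 0.25·0.0814331 + 0.39·0.0258623 + 0.23·0.2 = 0.118582.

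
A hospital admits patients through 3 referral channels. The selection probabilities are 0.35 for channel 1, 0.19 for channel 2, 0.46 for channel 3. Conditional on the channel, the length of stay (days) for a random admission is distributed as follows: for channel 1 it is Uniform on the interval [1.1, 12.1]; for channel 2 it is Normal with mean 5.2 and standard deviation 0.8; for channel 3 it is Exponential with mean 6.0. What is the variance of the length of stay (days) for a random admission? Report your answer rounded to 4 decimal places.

Per component, 1: μ=6.6, E[X²]=53.6433; 2: μ=5.2, E[X²]=27.68; 3: μ=6, E[X²]=72.
E[X] = 0.35·6.6 + 0.19·5.2 + 0.46·6 = 6.058.
E[X²] = 0.35·53.6433 + 0.19·27.68 + 0.46·72 = 57.1544.
Var(X) = E[X²] − (E[X])² = 57.1544 − 36.6994 = 20.455.

20.4550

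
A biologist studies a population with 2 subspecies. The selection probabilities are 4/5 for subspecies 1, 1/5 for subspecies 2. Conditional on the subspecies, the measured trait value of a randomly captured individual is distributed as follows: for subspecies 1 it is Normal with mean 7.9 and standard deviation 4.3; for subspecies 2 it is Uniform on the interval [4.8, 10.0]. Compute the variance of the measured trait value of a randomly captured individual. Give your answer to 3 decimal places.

Per component, 1: μ=7.9, E[X²]=80.9; 2: μ=7.4, E[X²]=57.0133.
E[X] = 0.8·7.9 + 0.2·7.4 = 7.8.
E[X²] = 0.8·80.9 + 0.2·57.0133 = 76.1227.
Var(X) = E[X²] − (E[X])² = 76.1227 − 60.84 = 15.2827.

15.283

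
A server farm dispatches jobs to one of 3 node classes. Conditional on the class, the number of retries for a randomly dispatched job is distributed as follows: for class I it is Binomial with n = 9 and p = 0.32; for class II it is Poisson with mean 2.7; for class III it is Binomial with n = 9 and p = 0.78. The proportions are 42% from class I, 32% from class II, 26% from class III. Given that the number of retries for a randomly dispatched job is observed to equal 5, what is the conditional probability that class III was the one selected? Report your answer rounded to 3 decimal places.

0.258

Likelihoods P(X=5 | ·): I: 0.0903974; II: 0.0803605; III: 0.0852186.
Posterior ∝ prior × likelihood. Numerator for III: 0.26·0.0852186 = 0.0221568.
Normalizing constant: 0.42·0.0903974 + 0.32·0.0803605 + 0.26·0.0852186 = 0.0858391.
P(III | observation) = 0.0221568 / 0.0858391 = 0.25812.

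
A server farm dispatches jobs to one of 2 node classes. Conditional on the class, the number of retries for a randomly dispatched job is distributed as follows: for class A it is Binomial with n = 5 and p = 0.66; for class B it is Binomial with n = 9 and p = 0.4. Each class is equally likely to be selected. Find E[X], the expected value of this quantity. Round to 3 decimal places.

3.450

Component means — A: 3.3; B: 3.6.
E[X] = 0.5·3.3 + 0.5·3.6 = 3.45.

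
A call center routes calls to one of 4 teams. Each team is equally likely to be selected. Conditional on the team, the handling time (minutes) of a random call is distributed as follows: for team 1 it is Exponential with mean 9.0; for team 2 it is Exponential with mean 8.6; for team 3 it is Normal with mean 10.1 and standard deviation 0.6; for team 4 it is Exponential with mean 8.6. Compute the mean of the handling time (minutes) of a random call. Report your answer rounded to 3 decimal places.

Component means — 1: 9; 2: 8.6; 3: 10.1; 4: 8.6.
E[X] = 0.25·9 + 0.25·8.6 + 0.25·10.1 + 0.25·8.6 = 9.075.

9.075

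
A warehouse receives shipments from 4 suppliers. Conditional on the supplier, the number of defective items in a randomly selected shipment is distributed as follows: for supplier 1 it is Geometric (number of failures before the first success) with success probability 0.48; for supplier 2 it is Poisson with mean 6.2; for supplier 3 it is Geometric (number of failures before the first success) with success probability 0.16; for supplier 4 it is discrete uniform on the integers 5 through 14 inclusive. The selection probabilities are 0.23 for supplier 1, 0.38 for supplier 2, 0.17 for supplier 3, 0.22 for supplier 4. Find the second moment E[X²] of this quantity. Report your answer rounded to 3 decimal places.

49.686

For each component E[X²] = Var + (mean)², giving 1: 3.43056; 2: 44.64; 3: 60.375; 4: 98.5.
Overall E[X²] = 0.23·3.43056 + 0.38·44.64 + 0.17·60.375 + 0.22·98.5 = 49.686.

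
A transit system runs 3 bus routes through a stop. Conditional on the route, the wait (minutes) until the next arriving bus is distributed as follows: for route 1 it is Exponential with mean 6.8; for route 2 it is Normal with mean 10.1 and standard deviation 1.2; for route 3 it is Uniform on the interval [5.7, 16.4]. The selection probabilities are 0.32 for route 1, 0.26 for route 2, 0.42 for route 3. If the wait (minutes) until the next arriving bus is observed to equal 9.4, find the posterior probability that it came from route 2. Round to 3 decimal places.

Likelihoods f(9.4 | ·): 1: 0.0369099; 2: 0.280439; 3: 0.0934579.
Posterior ∝ prior × likelihood. Numerator for 2: 0.26·0.280439 = 0.0729141.
Normalizing constant: 0.32·0.0369099 + 0.26·0.280439 + 0.42·0.0934579 = 0.123978.
P(2 | observation) = 0.0729141 / 0.123978 = 0.588123.

0.588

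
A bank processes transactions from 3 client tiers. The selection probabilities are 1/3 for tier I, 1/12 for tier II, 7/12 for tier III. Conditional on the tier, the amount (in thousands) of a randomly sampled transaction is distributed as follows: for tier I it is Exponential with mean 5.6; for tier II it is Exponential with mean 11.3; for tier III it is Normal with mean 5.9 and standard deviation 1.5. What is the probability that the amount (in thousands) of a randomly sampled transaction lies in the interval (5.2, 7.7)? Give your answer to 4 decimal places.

0.3872

Conditional on each tier, P(5.2 < X < 7.7): I: 0.142278; II: 0.125272; III: 0.564561.
By total probability, P(5.2 < X < 7.7) = 0.333333·0.142278 + 0.0833333·0.125272 + 0.583333·0.564561 = 0.387193.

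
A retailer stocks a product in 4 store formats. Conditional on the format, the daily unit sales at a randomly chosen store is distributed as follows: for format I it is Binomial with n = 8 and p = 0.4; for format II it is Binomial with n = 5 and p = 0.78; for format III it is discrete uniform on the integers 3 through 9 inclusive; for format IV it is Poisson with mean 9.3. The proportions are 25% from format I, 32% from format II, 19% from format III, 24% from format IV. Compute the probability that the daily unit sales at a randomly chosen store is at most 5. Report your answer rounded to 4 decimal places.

0.6627

Conditional on each format, P(X ≤ 5): I: 0.950193; II: 1; III: 0.428571; IV: 0.0986498.
By total probability, P(X ≤ 5) = 0.25·0.950193 + 0.32·1 + 0.19·0.428571 + 0.24·0.0986498 = 0.662653.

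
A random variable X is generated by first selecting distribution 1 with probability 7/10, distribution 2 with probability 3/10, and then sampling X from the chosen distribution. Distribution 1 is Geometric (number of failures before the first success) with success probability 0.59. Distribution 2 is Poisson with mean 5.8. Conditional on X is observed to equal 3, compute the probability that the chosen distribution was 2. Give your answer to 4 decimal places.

0.5092

Likelihoods P(X=3 | ·): 1: 0.0406634; 2: 0.098452.
Posterior ∝ prior × likelihood. Numerator for 2: 0.3·0.098452 = 0.0295356.
Normalizing constant: 0.7·0.0406634 + 0.3·0.098452 = 0.058.
P(2 | observation) = 0.0295356 / 0.058 = 0.509235.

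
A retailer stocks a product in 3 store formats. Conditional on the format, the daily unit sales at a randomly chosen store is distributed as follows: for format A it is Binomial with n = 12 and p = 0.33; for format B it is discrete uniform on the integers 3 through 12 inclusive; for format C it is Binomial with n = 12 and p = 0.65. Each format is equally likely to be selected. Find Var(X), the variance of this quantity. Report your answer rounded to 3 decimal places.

Per component, A: μ=3.96, E[X²]=18.3348; B: μ=7.5, E[X²]=64.5; C: μ=7.8, E[X²]=63.57.
E[X] = 0.333333·3.96 + 0.333333·7.5 + 0.333333·7.8 = 6.42.
E[X²] = 0.333333·18.3348 + 0.333333·64.5 + 0.333333·63.57 = 48.8016.
Var(X) = E[X²] − (E[X])² = 48.8016 − 41.2164 = 7.5852.

7.585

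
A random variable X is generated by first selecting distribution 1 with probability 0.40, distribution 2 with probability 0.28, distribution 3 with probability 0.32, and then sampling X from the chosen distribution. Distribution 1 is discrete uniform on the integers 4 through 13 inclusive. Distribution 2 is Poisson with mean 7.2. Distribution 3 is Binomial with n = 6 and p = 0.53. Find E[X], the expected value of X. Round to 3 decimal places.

Component means — 1: 8.5; 2: 7.2; 3: 3.18.
E[X] = 0.4·8.5 + 0.28·7.2 + 0.32·3.18 = 6.4336.

6.434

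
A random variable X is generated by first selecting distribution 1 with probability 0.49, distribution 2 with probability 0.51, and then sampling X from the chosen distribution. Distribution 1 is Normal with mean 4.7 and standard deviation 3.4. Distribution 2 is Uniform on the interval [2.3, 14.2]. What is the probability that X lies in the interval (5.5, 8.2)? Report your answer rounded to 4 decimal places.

0.2408

Conditional on each component, P(5.5 < X < 8.2): 1: 0.255347; 2: 0.226891.
By total probability, P(5.5 < X < 8.2) = 0.49·0.255347 + 0.51·0.226891 = 0.240834.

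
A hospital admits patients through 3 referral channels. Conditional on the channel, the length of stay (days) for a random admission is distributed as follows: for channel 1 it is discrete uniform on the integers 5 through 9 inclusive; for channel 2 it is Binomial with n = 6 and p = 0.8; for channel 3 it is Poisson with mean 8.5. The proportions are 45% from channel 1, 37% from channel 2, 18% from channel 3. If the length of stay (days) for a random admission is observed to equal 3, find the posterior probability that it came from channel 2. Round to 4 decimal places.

0.8899

Likelihoods P(X=3 | ·): 1: 0; 2: 0.08192; 3: 0.0208258.
Posterior ∝ prior × likelihood. Numerator for 2: 0.37·0.08192 = 0.0303104.
Normalizing constant: 0.45·0 + 0.37·0.08192 + 0.18·0.0208258 = 0.0340591.
P(2 | observation) = 0.0303104 / 0.0340591 = 0.889937.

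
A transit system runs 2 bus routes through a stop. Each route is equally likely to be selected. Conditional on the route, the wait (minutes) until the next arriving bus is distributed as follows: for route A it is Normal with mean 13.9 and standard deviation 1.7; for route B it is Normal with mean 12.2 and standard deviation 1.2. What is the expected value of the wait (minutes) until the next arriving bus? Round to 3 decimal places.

13.050

Component means — A: 13.9; B: 12.2.
E[X] = 0.5·13.9 + 0.5·12.2 = 13.05.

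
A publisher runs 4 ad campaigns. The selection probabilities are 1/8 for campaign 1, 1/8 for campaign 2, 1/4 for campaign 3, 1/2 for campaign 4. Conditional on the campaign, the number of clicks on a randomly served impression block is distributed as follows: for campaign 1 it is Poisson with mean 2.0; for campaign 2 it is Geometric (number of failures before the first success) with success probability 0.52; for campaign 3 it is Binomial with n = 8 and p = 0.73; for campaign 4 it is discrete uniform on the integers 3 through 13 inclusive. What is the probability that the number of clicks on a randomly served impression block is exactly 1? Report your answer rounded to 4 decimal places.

0.0652

Conditional on each campaign, P(X = 1): 1: 0.270671; 2: 0.2496; 3: 0.000610885; 4: 0.
By total probability, P(X = 1) = 0.125·0.270671 + 0.125·0.2496 + 0.25·0.000610885 + 0.5·0 = 0.0651865.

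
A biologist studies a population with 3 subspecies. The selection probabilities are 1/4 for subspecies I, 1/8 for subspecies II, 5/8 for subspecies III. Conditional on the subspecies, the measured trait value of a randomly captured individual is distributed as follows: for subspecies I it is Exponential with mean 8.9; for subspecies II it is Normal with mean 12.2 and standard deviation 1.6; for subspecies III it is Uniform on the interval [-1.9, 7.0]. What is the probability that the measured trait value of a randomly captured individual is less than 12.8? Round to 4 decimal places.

0.8964

Conditional on each subspecies, P(X < 12.8): I: 0.762646; II: 0.64617; III: 1.
By total probability, P(X < 12.8) = 0.25·0.762646 + 0.125·0.64617 + 0.625·1 = 0.896433.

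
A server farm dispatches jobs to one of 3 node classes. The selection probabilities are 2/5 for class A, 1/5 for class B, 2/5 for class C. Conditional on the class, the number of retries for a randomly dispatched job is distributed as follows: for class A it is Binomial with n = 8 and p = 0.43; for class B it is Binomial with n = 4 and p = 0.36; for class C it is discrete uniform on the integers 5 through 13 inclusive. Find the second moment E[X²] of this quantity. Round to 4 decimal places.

For each component E[X²] = Var + (mean)², giving A: 13.7944; B: 2.9952; C: 87.6667.
Overall E[X²] = 0.4·13.7944 + 0.2·2.9952 + 0.4·87.6667 = 41.1835.

41.1835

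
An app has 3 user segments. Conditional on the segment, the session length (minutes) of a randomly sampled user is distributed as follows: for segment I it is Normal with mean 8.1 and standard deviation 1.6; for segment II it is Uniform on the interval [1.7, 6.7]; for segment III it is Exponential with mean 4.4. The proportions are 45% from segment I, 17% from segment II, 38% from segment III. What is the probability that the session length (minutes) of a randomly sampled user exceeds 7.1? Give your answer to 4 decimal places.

Conditional on each segment, P(X > 7.1): I: 0.734014; II: 0; III: 0.199162.
By total probability, P(X > 7.1) = 0.45·0.734014 + 0.17·0 + 0.38·0.199162 = 0.405988.

0.4060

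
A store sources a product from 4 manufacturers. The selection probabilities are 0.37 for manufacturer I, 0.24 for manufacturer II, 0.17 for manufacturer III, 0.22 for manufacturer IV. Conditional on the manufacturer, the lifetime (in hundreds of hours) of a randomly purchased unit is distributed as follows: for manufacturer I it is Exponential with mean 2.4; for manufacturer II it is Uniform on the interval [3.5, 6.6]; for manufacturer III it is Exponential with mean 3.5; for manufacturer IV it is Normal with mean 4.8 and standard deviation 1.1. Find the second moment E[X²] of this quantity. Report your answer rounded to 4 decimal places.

For each component E[X²] = Var + (mean)², giving I: 11.52; II: 26.3033; III: 24.5; IV: 24.25.
Overall E[X²] = 0.37·11.52 + 0.24·26.3033 + 0.17·24.5 + 0.22·24.25 = 20.0752.

20.0752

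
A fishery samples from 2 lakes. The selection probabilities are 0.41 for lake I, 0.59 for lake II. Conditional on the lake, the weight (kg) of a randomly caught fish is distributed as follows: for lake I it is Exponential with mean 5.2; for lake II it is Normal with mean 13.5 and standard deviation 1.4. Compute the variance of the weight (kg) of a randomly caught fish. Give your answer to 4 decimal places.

28.9073

Per component, I: μ=5.2, E[X²]=54.08; II: μ=13.5, E[X²]=184.21.
E[X] = 0.41·5.2 + 0.59·13.5 = 10.097.
E[X²] = 0.41·54.08 + 0.59·184.21 = 130.857.
Var(X) = E[X²] − (E[X])² = 130.857 − 101.949 = 28.9073.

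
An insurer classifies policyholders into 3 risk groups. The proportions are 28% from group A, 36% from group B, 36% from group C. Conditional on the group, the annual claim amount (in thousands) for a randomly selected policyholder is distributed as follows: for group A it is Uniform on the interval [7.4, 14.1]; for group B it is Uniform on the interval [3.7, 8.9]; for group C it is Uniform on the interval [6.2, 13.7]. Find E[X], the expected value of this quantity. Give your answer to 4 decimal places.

8.8600

Component means — A: 10.75; B: 6.3; C: 9.95.
E[X] = 0.28·10.75 + 0.36·6.3 + 0.36·9.95 = 8.86.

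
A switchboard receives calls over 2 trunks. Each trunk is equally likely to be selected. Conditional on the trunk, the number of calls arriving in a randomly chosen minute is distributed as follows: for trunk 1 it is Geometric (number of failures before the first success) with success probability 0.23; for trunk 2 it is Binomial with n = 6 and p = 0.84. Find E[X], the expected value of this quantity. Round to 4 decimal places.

4.1939

Component means — 1: 3.34783; 2: 5.04.
E[X] = 0.5·3.34783 + 0.5·5.04 = 4.19391.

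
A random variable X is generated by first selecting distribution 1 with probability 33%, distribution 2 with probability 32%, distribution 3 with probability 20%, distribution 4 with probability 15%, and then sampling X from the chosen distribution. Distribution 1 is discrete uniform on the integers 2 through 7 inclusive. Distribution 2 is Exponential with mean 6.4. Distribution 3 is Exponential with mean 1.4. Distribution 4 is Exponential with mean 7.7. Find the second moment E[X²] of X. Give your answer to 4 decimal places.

For each component E[X²] = Var + (mean)², giving 1: 23.1667; 2: 81.92; 3: 3.92; 4: 118.58.
Overall E[X²] = 0.33·23.1667 + 0.32·81.92 + 0.2·3.92 + 0.15·118.58 = 52.4304.

52.4304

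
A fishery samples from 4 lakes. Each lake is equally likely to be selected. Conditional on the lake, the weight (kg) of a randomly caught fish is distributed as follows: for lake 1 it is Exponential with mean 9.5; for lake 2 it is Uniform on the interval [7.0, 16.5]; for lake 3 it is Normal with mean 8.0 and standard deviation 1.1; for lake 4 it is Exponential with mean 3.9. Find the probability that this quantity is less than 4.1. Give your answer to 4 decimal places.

Conditional on each lake, P(X < 4.1): 1: 0.350517; 2: 0; 3: 0.000195968; 4: 0.650511.
By total probability, P(X < 4.1) = 0.25·0.350517 + 0.25·0 + 0.25·0.000195968 + 0.25·0.650511 = 0.250306.

0.2503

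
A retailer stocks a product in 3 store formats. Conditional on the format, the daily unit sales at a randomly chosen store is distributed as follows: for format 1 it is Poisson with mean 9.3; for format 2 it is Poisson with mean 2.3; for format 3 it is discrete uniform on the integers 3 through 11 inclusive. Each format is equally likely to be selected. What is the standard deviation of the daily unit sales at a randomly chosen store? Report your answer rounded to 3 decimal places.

3.818

Per component, 1: μ=9.3, E[X²]=95.79; 2: μ=2.3, E[X²]=7.59; 3: μ=7, E[X²]=55.6667.
E[X] = 0.333333·9.3 + 0.333333·2.3 + 0.333333·7 = 6.2.
E[X²] = 0.333333·95.79 + 0.333333·7.59 + 0.333333·55.6667 = 53.0156.
Var(X) = E[X²] − (E[X])² = 53.0156 − 38.44 = 14.5756.
SD(X) = √14.5756 = 3.81779.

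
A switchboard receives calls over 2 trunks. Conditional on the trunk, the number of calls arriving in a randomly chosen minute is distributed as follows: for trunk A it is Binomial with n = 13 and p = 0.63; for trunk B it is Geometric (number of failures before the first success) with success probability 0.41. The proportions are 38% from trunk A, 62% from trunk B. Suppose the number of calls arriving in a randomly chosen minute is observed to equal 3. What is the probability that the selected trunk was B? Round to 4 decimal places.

0.9756

Likelihoods P(X=3 | ·): A: 0.00343878; B: 0.0842054.
Posterior ∝ prior × likelihood. Numerator for B: 0.62·0.0842054 = 0.0522073.
Normalizing constant: 0.38·0.00343878 + 0.62·0.0842054 = 0.0535141.
P(B | observation) = 0.0522073 / 0.0535141 = 0.975581.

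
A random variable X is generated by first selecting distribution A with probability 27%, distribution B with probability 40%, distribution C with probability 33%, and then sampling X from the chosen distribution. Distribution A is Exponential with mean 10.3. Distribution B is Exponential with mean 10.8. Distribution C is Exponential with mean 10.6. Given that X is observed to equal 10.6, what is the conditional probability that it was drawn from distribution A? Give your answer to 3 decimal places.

Likelihoods f(10.6 | ·): A: 0.0346912; B: 0.0346996; C: 0.0347056.
Posterior ∝ prior × likelihood. Numerator for A: 0.27·0.0346912 = 0.00936662.
Normalizing constant: 0.27·0.0346912 + 0.4·0.0346996 + 0.33·0.0347056 = 0.0346993.
P(A | observation) = 0.00936662 / 0.0346993 = 0.269937.

0.270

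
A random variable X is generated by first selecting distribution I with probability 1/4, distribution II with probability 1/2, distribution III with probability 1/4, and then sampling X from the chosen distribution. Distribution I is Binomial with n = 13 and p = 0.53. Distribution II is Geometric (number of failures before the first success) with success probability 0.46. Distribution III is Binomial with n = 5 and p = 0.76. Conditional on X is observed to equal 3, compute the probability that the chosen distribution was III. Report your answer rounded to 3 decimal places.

0.602

Likelihoods P(X=3 | ·): I: 0.0223961; II: 0.0724334; III: 0.25285.
Posterior ∝ prior × likelihood. Numerator for III: 0.25·0.25285 = 0.0632125.
Normalizing constant: 0.25·0.0223961 + 0.5·0.0724334 + 0.25·0.25285 = 0.105028.
P(III | observation) = 0.0632125 / 0.105028 = 0.601862.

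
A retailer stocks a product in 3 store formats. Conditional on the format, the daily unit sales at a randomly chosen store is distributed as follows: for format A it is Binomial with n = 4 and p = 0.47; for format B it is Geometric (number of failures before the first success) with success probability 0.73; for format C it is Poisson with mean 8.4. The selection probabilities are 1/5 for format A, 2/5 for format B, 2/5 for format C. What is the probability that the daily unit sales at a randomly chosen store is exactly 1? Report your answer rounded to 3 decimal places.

0.136

Conditional on each format, P(X = 1): A: 0.279889; B: 0.1971; C: 0.00188889.
By total probability, P(X = 1) = 0.2·0.279889 + 0.4·0.1971 + 0.4·0.00188889 = 0.135573.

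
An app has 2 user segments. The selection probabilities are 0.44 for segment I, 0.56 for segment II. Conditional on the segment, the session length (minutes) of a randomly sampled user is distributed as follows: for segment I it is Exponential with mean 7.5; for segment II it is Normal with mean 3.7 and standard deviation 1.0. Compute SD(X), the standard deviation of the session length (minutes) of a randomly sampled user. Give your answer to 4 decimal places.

5.3729

Per component, I: μ=7.5, E[X²]=112.5; II: μ=3.7, E[X²]=14.69.
E[X] = 0.44·7.5 + 0.56·3.7 = 5.372.
E[X²] = 0.44·112.5 + 0.56·14.69 = 57.7264.
Var(X) = E[X²] − (E[X])² = 57.7264 − 28.8584 = 28.868.
SD(X) = √28.868 = 5.3729.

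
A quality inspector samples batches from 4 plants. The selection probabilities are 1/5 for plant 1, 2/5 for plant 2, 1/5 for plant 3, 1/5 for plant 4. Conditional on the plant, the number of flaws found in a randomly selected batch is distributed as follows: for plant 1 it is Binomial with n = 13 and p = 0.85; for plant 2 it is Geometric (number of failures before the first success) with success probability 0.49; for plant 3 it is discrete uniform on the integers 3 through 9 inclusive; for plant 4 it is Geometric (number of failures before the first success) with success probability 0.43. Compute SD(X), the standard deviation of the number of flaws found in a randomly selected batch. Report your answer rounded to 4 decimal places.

4.2735

Per component, 1: μ=11.05, E[X²]=123.76; 2: μ=1.04082, E[X²]=3.20741; 3: μ=6, E[X²]=40; 4: μ=1.32558, E[X²]=4.83991.
E[X] = 0.2·11.05 + 0.4·1.04082 + 0.2·6 + 0.2·1.32558 = 4.09144.
E[X²] = 0.2·123.76 + 0.4·3.20741 + 0.2·40 + 0.2·4.83991 = 35.0029.
Var(X) = E[X²] − (E[X])² = 35.0029 − 16.7399 = 18.263.
SD(X) = √18.263 = 4.27353.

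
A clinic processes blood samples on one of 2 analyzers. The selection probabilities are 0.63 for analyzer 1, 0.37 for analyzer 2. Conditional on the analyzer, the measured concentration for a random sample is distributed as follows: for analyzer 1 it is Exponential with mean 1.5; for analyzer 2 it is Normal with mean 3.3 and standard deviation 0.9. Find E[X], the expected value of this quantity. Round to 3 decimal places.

Component means — 1: 1.5; 2: 3.3.
E[X] = 0.63·1.5 + 0.37·3.3 = 2.166.

2.166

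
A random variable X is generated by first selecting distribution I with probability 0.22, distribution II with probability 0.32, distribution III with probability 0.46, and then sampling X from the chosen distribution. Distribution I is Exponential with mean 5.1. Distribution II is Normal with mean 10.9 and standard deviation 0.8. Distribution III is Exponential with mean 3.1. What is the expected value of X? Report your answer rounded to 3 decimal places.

6.036

Component means — I: 5.1; II: 10.9; III: 3.1.
E[X] = 0.22·5.1 + 0.32·10.9 + 0.46·3.1 = 6.036.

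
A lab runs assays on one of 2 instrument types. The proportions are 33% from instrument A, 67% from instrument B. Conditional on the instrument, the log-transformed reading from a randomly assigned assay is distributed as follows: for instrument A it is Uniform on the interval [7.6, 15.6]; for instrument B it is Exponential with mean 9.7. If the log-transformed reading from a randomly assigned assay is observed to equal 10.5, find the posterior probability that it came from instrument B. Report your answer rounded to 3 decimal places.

Likelihoods f(10.5 | ·): A: 0.125; B: 0.0349233.
Posterior ∝ prior × likelihood. Numerator for B: 0.67·0.0349233 = 0.0233986.
Normalizing constant: 0.33·0.125 + 0.67·0.0349233 = 0.0646486.
P(B | observation) = 0.0233986 / 0.0646486 = 0.361935.

0.362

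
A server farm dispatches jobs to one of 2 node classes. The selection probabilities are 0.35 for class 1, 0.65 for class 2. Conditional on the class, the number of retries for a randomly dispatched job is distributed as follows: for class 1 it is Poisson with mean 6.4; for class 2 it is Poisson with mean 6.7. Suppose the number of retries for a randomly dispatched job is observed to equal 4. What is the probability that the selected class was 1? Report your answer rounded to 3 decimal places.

0.377

Likelihoods P(X=4 | ·): 1: 0.116151; 2: 0.103351.
Posterior ∝ prior × likelihood. Numerator for 1: 0.35·0.116151 = 0.0406529.
Normalizing constant: 0.35·0.116151 + 0.65·0.103351 = 0.107831.
P(1 | observation) = 0.0406529 / 0.107831 = 0.377006.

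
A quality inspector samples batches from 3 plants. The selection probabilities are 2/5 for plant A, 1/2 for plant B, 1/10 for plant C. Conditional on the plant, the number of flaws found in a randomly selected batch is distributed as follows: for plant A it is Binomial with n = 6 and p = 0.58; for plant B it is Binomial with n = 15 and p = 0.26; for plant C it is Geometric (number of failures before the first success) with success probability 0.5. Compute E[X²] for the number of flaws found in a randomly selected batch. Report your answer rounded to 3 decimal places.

14.777

For each component E[X²] = Var + (mean)², giving A: 13.572; B: 18.096; C: 3.
Overall E[X²] = 0.4·13.572 + 0.5·18.096 + 0.1·3 = 14.7768.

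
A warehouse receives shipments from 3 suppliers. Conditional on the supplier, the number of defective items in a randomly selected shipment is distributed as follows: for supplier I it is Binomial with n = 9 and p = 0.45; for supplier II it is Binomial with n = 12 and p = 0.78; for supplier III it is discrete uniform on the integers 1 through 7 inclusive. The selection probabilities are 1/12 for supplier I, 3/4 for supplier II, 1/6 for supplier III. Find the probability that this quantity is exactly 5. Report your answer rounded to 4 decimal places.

Conditional on each supplier, P(X = 5): I: 0.212757; II: 0.0057037; III: 0.142857.
By total probability, P(X = 5) = 0.0833333·0.212757 + 0.75·0.0057037 + 0.166667·0.142857 = 0.0458171.

0.0458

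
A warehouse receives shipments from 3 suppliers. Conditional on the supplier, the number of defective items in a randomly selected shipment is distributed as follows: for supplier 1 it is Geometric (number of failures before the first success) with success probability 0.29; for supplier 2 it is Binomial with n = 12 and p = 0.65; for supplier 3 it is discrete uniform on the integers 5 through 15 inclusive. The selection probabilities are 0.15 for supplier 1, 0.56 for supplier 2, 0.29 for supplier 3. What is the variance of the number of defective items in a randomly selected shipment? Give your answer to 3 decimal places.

11.368

Per component, 1: μ=2.44828, E[X²]=14.4364; 2: μ=7.8, E[X²]=63.57; 3: μ=10, E[X²]=110.
E[X] = 0.15·2.44828 + 0.56·7.8 + 0.29·10 = 7.63524.
E[X²] = 0.15·14.4364 + 0.56·63.57 + 0.29·110 = 69.6647.
Var(X) = E[X²] − (E[X])² = 69.6647 − 58.2969 = 11.3677.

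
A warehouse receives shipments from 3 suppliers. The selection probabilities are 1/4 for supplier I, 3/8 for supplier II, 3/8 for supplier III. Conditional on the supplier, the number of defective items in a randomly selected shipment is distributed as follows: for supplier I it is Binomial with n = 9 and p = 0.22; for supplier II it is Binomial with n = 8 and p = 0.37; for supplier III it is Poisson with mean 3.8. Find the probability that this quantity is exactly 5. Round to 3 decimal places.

Conditional on each supplier, P(X = 5): I: 0.024036; II: 0.0970998; III: 0.147713.
By total probability, P(X = 5) = 0.25·0.024036 + 0.375·0.0970998 + 0.375·0.147713 = 0.0978137.

0.098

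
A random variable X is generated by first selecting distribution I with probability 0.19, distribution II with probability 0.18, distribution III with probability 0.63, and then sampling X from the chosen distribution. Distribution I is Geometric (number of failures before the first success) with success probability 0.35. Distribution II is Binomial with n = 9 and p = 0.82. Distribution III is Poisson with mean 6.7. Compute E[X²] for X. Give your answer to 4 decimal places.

44.2079

For each component E[X²] = Var + (mean)², giving I: 8.7551; II: 55.7928; III: 51.59.
Overall E[X²] = 0.19·8.7551 + 0.18·55.7928 + 0.63·51.59 = 44.2079.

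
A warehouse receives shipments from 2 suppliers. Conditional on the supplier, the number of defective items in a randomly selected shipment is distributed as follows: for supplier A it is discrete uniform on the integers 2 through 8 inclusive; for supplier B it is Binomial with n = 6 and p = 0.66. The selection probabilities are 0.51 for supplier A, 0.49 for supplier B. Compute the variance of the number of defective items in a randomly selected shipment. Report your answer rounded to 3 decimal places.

2.970

Per component, A: μ=5, E[X²]=29; B: μ=3.96, E[X²]=17.028.
E[X] = 0.51·5 + 0.49·3.96 = 4.4904.
E[X²] = 0.51·29 + 0.49·17.028 = 23.1337.
Var(X) = E[X²] − (E[X])² = 23.1337 − 20.1637 = 2.97003.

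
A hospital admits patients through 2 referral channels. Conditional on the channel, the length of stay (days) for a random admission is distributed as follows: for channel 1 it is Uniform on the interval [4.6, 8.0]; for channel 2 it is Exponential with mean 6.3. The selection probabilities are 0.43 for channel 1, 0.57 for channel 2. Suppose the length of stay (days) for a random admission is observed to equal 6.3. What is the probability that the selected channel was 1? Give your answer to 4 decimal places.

Likelihoods f(6.3 | ·): 1: 0.294118; 2: 0.0583936.
Posterior ∝ prior × likelihood. Numerator for 1: 0.43·0.294118 = 0.126471.
Normalizing constant: 0.43·0.294118 + 0.57·0.0583936 = 0.159755.
P(1 | observation) = 0.126471 / 0.159755 = 0.791654.

0.7917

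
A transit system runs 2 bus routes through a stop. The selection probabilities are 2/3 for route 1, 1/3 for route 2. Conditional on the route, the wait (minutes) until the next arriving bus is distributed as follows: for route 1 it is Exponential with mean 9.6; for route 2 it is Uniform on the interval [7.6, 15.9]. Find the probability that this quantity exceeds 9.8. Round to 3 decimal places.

0.485

Conditional on each route, P(X > 9.8): 1: 0.360295; 2: 0.73494.
By total probability, P(X > 9.8) = 0.666667·0.360295 + 0.333333·0.73494 = 0.485176.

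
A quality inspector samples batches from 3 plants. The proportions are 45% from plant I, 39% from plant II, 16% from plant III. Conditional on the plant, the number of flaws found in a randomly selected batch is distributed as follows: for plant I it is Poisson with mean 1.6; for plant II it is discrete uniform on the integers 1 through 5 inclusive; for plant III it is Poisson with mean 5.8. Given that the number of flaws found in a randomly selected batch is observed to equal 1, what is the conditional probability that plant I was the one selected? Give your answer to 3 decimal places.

Likelihoods P(X=1 | ·): I: 0.323034; II: 0.2; III: 0.0175598.
Posterior ∝ prior × likelihood. Numerator for I: 0.45·0.323034 = 0.145365.
Normalizing constant: 0.45·0.323034 + 0.39·0.2 + 0.16·0.0175598 = 0.226175.
P(I | observation) = 0.145365 / 0.226175 = 0.642712.

0.643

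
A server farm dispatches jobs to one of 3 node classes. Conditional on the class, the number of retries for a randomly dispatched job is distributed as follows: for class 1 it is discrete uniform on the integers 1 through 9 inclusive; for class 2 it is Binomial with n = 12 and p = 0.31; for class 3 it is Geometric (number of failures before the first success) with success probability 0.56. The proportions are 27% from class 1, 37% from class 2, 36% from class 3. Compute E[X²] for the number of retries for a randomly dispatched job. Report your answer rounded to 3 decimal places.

15.347

For each component E[X²] = Var + (mean)², giving 1: 31.6667; 2: 16.4052; 3: 2.02041.
Overall E[X²] = 0.27·31.6667 + 0.37·16.4052 + 0.36·2.02041 = 15.3473.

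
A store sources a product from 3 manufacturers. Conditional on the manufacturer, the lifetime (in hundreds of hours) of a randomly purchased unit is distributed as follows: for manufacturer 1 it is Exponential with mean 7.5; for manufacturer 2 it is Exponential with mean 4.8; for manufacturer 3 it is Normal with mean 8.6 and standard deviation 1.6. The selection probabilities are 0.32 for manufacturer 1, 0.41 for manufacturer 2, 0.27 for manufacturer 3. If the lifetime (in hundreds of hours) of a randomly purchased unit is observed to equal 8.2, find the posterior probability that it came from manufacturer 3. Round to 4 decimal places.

Likelihoods f(8.2 | ·): 1: 0.0446797; 2: 0.0377432; 3: 0.241668.
Posterior ∝ prior × likelihood. Numerator for 3: 0.27·0.241668 = 0.0652502.
Normalizing constant: 0.32·0.0446797 + 0.41·0.0377432 + 0.27·0.241668 = 0.0950225.
P(3 | observation) = 0.0652502 / 0.0950225 = 0.686682.

0.6867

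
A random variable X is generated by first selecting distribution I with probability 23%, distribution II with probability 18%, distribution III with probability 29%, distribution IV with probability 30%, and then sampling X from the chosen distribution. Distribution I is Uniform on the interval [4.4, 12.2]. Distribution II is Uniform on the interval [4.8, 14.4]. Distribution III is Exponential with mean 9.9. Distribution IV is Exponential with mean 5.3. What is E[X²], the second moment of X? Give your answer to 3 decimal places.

108.682

For each component E[X²] = Var + (mean)², giving I: 73.96; II: 99.84; III: 196.02; IV: 56.18.
Overall E[X²] = 0.23·73.96 + 0.18·99.84 + 0.29·196.02 + 0.3·56.18 = 108.682.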